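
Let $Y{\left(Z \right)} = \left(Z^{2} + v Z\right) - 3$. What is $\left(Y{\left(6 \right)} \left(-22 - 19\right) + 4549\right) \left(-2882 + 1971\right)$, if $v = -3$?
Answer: $-3583874$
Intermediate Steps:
$Y{\left(Z \right)} = -3 + Z^{2} - 3 Z$ ($Y{\left(Z \right)} = \left(Z^{2} - 3 Z\right) - 3 = -3 + Z^{2} - 3 Z$)
$\left(Y{\left(6 \right)} \left(-22 - 19\right) + 4549\right) \left(-2882 + 1971\right) = \left(\left(-3 + 6^{2} - 18\right) \left(-22 - 19\right) + 4549\right) \left(-2882 + 1971\right) = \left(\left(-3 + 36 - 18\right) \left(-41\right) + 4549\right) \left(-911\right) = \left(15 \left(-41\right) + 4549\right) \left(-911\right) = \left(-615 + 4549\right) \left(-911\right) = 3934 \left(-911\right) = -3583874$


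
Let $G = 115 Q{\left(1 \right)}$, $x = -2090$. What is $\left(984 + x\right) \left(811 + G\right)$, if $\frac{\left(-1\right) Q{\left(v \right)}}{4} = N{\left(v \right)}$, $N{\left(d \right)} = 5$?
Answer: $1646834$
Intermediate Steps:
$Q{\left(v \right)} = -20$ ($Q{\left(v \right)} = \left(-4\right) 5 = -20$)
$G = -2300$ ($G = 115 \left(-20\right) = -2300$)
$\left(984 + x\right) \left(811 + G\right) = \left(984 - 2090\right) \left(811 - 2300\right) = \left(-1106\right) \left(-1489\right) = 1646834$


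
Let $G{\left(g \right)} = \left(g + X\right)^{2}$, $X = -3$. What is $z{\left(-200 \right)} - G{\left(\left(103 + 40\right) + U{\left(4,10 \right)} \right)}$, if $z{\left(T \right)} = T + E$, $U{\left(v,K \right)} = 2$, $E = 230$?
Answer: $-20134$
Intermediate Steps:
$z{\left(T \right)} = 230 + T$ ($z{\left(T \right)} = T + 230 = 230 + T$)
$G{\left(g \right)} = \left(-3 + g\right)^{2}$ ($G{\left(g \right)} = \left(g - 3\right)^{2} = \left(-3 + g\right)^{2}$)
$z{\left(-200 \right)} - G{\left(\left(103 + 40\right) + U{\left(4,10 \right)} \right)} = \left(230 - 200\right) - \left(-3 + \left(\left(103 + 40\right) + 2\right)\right)^{2} = 30 - \left(-3 + \left(143 + 2\right)\right)^{2} = 30 - \left(-3 + 145\right)^{2} = 30 - 142^{2} = 30 - 20164 = -20134$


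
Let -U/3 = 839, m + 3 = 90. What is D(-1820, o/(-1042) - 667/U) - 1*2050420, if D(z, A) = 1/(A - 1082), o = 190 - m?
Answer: -5817740295002414/2837340785 ≈ -2.0504e+6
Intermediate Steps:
m = 87 (m = -3 + 90 = 87)
U = -2517 (U = -3*839 = -2517)
o = 103 (o = 190 - 1*87 = 190 - 87 = 103)
D(z, A) = 1/(-1082 + A)
D(-1820, o/(-1042) - 667/U) - 1*2050420 = 1/(-1082 + (103/(-1042) - 667/(-2517))) - 1*2050420 = 1/(-1082 + (103*(-1/1042) - 667*(-1/2517))) - 2050420 = 1/(-1082 + (-103/1042 + 667/2517)) - 2050420 = 1/(-1082 + 435763/2622714) - 2050420 = 1/(-2837340785/2622714) - 2050420 = -2622714/2837340785 - 2050420 = -5817740295002414/2837340785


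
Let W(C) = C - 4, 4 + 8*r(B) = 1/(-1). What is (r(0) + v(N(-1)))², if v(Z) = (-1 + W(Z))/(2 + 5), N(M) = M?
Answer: 6889/3136 ≈ 2.1967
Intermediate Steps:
r(B) = -5/8 (r(B) = -½ + (⅛)/(-1) = -½ + (⅛)*(-1) = -½ - ⅛ = -5/8)
W(C) = -4 + C
v(Z) = -5/7 + Z/7 (v(Z) = (-1 + (-4 + Z))/(2 + 5) = (-5 + Z)/7 = (-5 + Z)*(⅐) = -5/7 + Z/7)
(r(0) + v(N(-1)))² = (-5/8 + (-5/7 + (⅐)*(-1)))² = (-5/8 + (-5/7 - ⅐))² = (-5/8 - 6/7)² = (-83/56)² = 6889/3136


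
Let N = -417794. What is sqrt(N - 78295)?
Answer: 3*I*sqrt(55121) ≈ 704.34*I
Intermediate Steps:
sqrt(N - 78295) = sqrt(-417794 - 78295) = sqrt(-496089) = 3*I*sqrt(55121)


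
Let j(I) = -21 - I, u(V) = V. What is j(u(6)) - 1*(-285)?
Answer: 258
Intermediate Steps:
j(u(6)) - 1*(-285) = (-21 - 1*6) - 1*(-285) = (-21 - 6) + 285 = -27 + 285 = 258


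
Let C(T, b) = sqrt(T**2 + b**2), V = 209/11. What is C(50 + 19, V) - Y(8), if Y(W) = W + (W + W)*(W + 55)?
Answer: -1016 + sqrt(5122) ≈ -944.43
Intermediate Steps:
V = 19 (V = 209*(1/11) = 19)
Y(W) = W + 2*W*(55 + W) (Y(W) = W + (2*W)*(55 + W) = W + 2*W*(55 + W))
C(50 + 19, V) - Y(8) = sqrt((50 + 19)**2 + 19**2) - 8*(111 + 2*8) = sqrt(69**2 + 361) - 8*(111 + 16) = sqrt(4761 + 361) - 8*127 = sqrt(5122) - 1*1016 = sqrt(5122) - 1016 = -1016 + sqrt(5122)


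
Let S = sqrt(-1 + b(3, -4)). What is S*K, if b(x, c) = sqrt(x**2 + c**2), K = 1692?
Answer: 3384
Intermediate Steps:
b(x, c) = sqrt(c**2 + x**2)
S = 2 (S = sqrt(-1 + sqrt((-4)**2 + 3**2)) = sqrt(-1 + sqrt(16 + 9)) = sqrt(-1 + sqrt(25)) = sqrt(-1 + 5) = sqrt(4) = 2)
S*K = 2*1692 = 3384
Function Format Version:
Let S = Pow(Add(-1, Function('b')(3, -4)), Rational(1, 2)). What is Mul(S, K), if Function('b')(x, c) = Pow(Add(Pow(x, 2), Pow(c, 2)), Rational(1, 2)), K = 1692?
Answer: 3384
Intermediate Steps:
Function('b')(x, c) = Pow(Add(Pow(c, 2), Pow(x, 2)), Rational(1, 2))
S = 2 (S = Pow(Add(-1, Pow(Add(Pow(-4, 2), Pow(3, 2)), Rational(1, 2))), Rational(1, 2)) = Pow(Add(-1, Pow(Add(16, 9), Rational(1, 2))), Rational(1, 2)) = Pow(Add(-1, Pow(25, Rational(1, 2))), Rational(1, 2)) = Pow(Add(-1, 5), Rational(1, 2)) = Pow(4, Rational(1, 2)) = 2)
Mul(S, K) = Mul(2, 1692) = 3384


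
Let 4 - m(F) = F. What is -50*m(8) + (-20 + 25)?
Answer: 205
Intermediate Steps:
m(F) = 4 - F
-50*m(8) + (-20 + 25) = -50*(4 - 1*8) + (-20 + 25) = -50*(4 - 8) + 5 = -50*(-4) + 5 = 200 + 5 = 205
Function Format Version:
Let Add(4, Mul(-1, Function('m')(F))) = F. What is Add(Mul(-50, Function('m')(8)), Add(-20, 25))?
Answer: 205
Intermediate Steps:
Function('m')(F) = Add(4, Mul(-1, F))
Add(Mul(-50, Function('m')(8)), Add(-20, 25)) = Add(Mul(-50, Add(4, Mul(-1, 8))), Add(-20, 25)) = Add(Mul(-50, Add(4, -8)), 5) = Add(Mul(-50, -4), 5) = Add(200, 5) = 205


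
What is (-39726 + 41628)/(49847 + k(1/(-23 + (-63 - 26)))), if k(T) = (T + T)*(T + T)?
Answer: 1988224/52106731 ≈ 0.038157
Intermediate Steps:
k(T) = 4*T² (k(T) = (2*T)*(2*T) = 4*T²)
(-39726 + 41628)/(49847 + k(1/(-23 + (-63 - 26)))) = (-39726 + 41628)/(49847 + 4*(1/(-23 + (-63 - 26)))²) = 1902/(49847 + 4*(1/(-23 - 89))²) = 1902/(49847 + 4*(1/(-112))²) = 1902/(49847 + 4*(-1/112)²) = 1902/(49847 + 4*(1/12544)) = 1902/(49847 + 1/3136) = 1902/(156320193/3136) = 1902*(3136/156320193) = 1988224/52106731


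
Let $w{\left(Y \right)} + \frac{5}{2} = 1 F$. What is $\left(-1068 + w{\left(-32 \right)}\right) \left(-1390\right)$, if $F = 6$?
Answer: $1479655$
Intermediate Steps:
$w{\left(Y \right)} = \frac{7}{2}$ ($w{\left(Y \right)} = - \frac{5}{2} + 1 \cdot 6 = - \frac{5}{2} + 6 = \frac{7}{2}$)
$\left(-1068 + w{\left(-32 \right)}\right) \left(-1390\right) = \left(-1068 + \frac{7}{2}\right) \left(-1390\right) = \left(- \frac{2129}{2}\right) \left(-1390\right) = 1479655$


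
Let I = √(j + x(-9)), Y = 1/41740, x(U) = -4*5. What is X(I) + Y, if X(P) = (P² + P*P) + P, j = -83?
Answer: -8598439/41740 + I*√103 ≈ -206.0 + 10.149*I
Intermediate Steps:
x(U) = -20
Y = 1/41740 ≈ 2.3958e-5
I = I*√103 (I = √(-83 - 20) = √(-103) = I*√103 ≈ 10.149*I)
X(P) = P + 2*P² (X(P) = (P² + P²) + P = 2*P² + P = P + 2*P²)
X(I) + Y = (I*√103)*(1 + 2*(I*√103)) + 1/41740 = (I*√103)*(1 + 2*I*√103) + 1/41740 = I*√103*(1 + 2*I*√103) + 1/41740 = 1/41740 + I*√103*(1 + 2*I*√103)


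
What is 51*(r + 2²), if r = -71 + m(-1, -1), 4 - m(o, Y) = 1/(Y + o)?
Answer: -6375/2 ≈ -3187.5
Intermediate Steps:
m(o, Y) = 4 - 1/(Y + o)
r = -133/2 (r = -71 + (-1 + 4*(-1) + 4*(-1))/(-1 - 1) = -71 + (-1 - 4 - 4)/(-2) = -71 - ½*(-9) = -71 + 9/2 = -133/2 ≈ -66.500)
51*(r + 2²) = 51*(-133/2 + 2²) = 51*(-133/2 + 4) = 51*(-125/2) = -6375/2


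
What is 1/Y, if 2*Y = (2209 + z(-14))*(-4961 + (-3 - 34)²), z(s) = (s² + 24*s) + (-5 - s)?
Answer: -1/3732088 ≈ -2.6795e-7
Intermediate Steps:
z(s) = -5 + s² + 23*s
Y = -3732088 (Y = ((2209 + (-5 + (-14)² + 23*(-14)))*(-4961 + (-3 - 34)²))/2 = ((2209 + (-5 + 196 - 322))*(-4961 + (-37)²))/2 = ((2209 - 131)*(-4961 + 1369))/2 = (2078*(-3592))/2 = (½)*(-7464176) = -3732088)
1/Y = 1/(-3732088) = -1/3732088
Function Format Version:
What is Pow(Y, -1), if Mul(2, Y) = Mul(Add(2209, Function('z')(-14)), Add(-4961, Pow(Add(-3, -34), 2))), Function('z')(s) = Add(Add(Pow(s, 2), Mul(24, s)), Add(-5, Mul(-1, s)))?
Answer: Rational(-1, 3732088) ≈ -2.6795e-7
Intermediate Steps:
Function('z')(s) = Add(-5, Pow(s, 2), Mul(23, s))
Y = -3732088 (Y = Mul(Rational(1, 2), Mul(Add(2209, Add(-5, Pow(-14, 2), Mul(23, -14))), Add(-4961, Pow(Add(-3, -34), 2)))) = Mul(Rational(1, 2), Mul(Add(2209, Add(-5, 196, -322)), Add(-4961, Pow(-37, 2)))) = Mul(Rational(1, 2), Mul(Add(2209, -131), Add(-4961, 1369))) = Mul(Rational(1, 2), Mul(2078, -3592)) = Mul(Rational(1, 2), -7464176) = -3732088)
Pow(Y, -1) = Pow(-3732088, -1) = Rational(-1, 3732088)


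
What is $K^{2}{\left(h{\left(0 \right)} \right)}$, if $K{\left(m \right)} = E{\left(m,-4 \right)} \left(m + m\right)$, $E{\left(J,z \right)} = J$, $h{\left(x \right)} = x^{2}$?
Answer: $0$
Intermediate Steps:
$K{\left(m \right)} = 2 m^{2}$ ($K{\left(m \right)} = m \left(m + m\right) = m 2 m = 2 m^{2}$)
$K^{2}{\left(h{\left(0 \right)} \right)} = \left(2 \left(0^{2}\right)^{2}\right)^{2} = \left(2 \cdot 0^{2}\right)^{2} = \left(2 \cdot 0\right)^{2} = 0^{2} = 0$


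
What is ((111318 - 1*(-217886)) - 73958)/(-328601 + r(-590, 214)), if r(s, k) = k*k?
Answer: -255246/282805 ≈ -0.90255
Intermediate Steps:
r(s, k) = k²
((111318 - 1*(-217886)) - 73958)/(-328601 + r(-590, 214)) = ((111318 - 1*(-217886)) - 73958)/(-328601 + 214²) = ((111318 + 217886) - 73958)/(-328601 + 45796) = (329204 - 73958)/(-282805) = 255246*(-1/282805) = -255246/282805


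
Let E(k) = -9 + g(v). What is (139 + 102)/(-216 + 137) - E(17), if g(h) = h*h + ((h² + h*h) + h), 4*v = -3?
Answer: 6335/1264 ≈ 5.0119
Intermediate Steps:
v = -¾ (v = (¼)*(-3) = -¾ ≈ -0.75000)
g(h) = h + 3*h² (g(h) = h² + ((h² + h²) + h) = h² + (2*h² + h) = h² + (h + 2*h²) = h + 3*h²)
E(k) = -129/16 (E(k) = -9 - 3*(1 + 3*(-¾))/4 = -9 - 3*(1 - 9/4)/4 = -9 - ¾*(-5/4) = -9 + 15/16 = -129/16)
(139 + 102)/(-216 + 137) - E(17) = (139 + 102)/(-216 + 137) - 1*(-129/16) = 241/(-79) + 129/16 = 241*(-1/79) + 129/16 = -241/79 + 129/16 = 6335/1264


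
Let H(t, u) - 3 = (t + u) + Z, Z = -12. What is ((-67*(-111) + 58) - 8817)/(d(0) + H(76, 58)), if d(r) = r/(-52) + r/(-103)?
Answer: -1322/125 ≈ -10.576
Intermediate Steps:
H(t, u) = -9 + t + u (H(t, u) = 3 + ((t + u) - 12) = 3 + (-12 + t + u) = -9 + t + u)
d(r) = -155*r/5356 (d(r) = r*(-1/52) + r*(-1/103) = -r/52 - r/103 = -155*r/5356)
((-67*(-111) + 58) - 8817)/(d(0) + H(76, 58)) = ((-67*(-111) + 58) - 8817)/(-155/5356*0 + (-9 + 76 + 58)) = ((7437 + 58) - 8817)/(0 + 125) = (7495 - 8817)/125 = -1322*1/125 = -1322/125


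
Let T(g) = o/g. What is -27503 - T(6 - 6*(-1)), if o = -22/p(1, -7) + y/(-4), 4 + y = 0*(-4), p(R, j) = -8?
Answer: -440053/16 ≈ -27503.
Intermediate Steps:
y = -4 (y = -4 + 0*(-4) = -4 + 0 = -4)
o = 15/4 (o = -22/(-8) - 4/(-4) = -22*(-⅛) - 4*(-¼) = 11/4 + 1 = 15/4 ≈ 3.7500)
T(g) = 15/(4*g)
-27503 - T(6 - 6*(-1)) = -27503 - 15/(4*(6 - 6*(-1))) = -27503 - 15/(4*(6 + 6)) = -27503 - 15/(4*12) = -27503 - 1*5/16 = -27503 - 5/16 = -440053/16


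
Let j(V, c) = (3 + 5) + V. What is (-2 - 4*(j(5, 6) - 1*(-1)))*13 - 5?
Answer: -759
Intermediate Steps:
j(V, c) = 8 + V
(-2 - 4*(j(5, 6) - 1*(-1)))*13 - 5 = (-2 - 4*((8 + 5) - 1*(-1)))*13 - 5 = (-2 - 4*(13 + 1))*13 - 5 = (-2 - 4*14)*13 - 5 = (-2 - 56)*13 - 5 = -58*13 - 5 = -754 - 5 = -759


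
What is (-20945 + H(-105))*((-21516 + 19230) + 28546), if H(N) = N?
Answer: -552773000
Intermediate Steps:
(-20945 + H(-105))*((-21516 + 19230) + 28546) = (-20945 - 105)*((-21516 + 19230) + 28546) = -21050*(-2286 + 28546) = -21050*26260 = -552773000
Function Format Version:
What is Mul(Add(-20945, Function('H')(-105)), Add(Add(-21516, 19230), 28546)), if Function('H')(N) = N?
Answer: -552773000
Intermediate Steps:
Mul(Add(-20945, Function('H')(-105)), Add(Add(-21516, 19230), 28546)) = Mul(Add(-20945, -105), Add(Add(-21516, 19230), 28546)) = Mul(-21050, Add(-2286, 28546)) = Mul(-21050, 26260) = -552773000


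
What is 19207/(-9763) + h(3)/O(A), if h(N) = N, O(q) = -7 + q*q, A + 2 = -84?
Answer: -47297078/24046269 ≈ -1.9669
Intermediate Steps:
A = -86 (A = -2 - 84 = -86)
O(q) = -7 + q**2
19207/(-9763) + h(3)/O(A) = 19207/(-9763) + 3/(-7 + (-86)**2) = 19207*(-1/9763) + 3/(-7 + 7396) = -19207/9763 + 3/7389 = -19207/9763 + 3*(1/7389) = -19207/9763 + 1/2463 = -47297078/24046269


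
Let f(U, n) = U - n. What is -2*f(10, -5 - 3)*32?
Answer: -1152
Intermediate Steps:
-2*f(10, -5 - 3)*32 = -2*(10 - (-5 - 3))*32 = -2*(10 - 1*(-8))*32 = -2*(10 + 8)*32 = -2*18*32 = -36*32 = -1152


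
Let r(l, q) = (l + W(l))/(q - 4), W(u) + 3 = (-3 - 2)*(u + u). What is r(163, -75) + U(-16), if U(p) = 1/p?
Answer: 23441/1264 ≈ 18.545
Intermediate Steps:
W(u) = -3 - 10*u (W(u) = -3 + (-3 - 2)*(u + u) = -3 - 10*u)
r(l, q) = (-3 - 9*l)/(-4 + q) (r(l, q) = (l + (-3 - 10*l))/(q - 4) = (-3 - 9*l)/(-4 + q))
r(163, -75) + U(-16) = 3*(-1 - 3*163)/(-4 - 75) + 1/(-16) = 3*(-1 - 489)/(-79) - 1/16 = 3*(-1/79)*(-490) - 1/16 = 1470/79 - 1/16 = 23441/1264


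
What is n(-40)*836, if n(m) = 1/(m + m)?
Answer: -209/20 ≈ -10.450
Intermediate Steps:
n(m) = 1/(2*m)
n(-40)*836 = ((½)/(-40))*836 = ((½)*(-1/40))*836 = -1/80*836 = -209/20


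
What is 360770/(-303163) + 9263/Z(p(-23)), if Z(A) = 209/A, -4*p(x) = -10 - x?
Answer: -36808189017/253444268 ≈ -145.23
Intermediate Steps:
p(x) = 5/2 + x/4 (p(x) = -(-10 - x)/4 = 5/2 + x/4)
360770/(-303163) + 9263/Z(p(-23)) = 360770/(-303163) + 9263/((209/(5/2 + (¼)*(-23)))) = 360770*(-1/303163) + 9263/((209/(5/2 - 23/4))) = -360770/303163 + 9263/((209/(-13/4))) = -360770/303163 + 9263/((209*(-4/13))) = -360770/303163 + 9263/(-836/13) = -360770/303163 + 9263*(-13/836) = -360770/303163 - 120419/836 = -36808189017/253444268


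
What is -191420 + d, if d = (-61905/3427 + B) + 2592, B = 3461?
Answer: -635314614/3427 ≈ -1.8539e+5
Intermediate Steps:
d = 20681726/3427 (d = (-61905/3427 + 3461) + 2592 = 11798942/3427 + 2592 = 20681726/3427 ≈ 6034.9)
-191420 + d = -191420 + 20681726/3427 = -635314614/3427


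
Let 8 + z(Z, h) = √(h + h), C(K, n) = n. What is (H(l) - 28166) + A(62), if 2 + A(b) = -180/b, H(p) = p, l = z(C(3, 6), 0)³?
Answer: -889170/31 ≈ -28683.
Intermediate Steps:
z(Z, h) = -8 + √2*√h (z(Z, h) = -8 + √(h + h) = -8 + √(2*h) = -8 + √2*√h)
l = -512 (l = (-8 + √2*√0)³ = (-8 + √2*0)³ = (-8 + 0)³ = (-8)³ = -512)
A(b) = -2 - 180/b
(H(l) - 28166) + A(62) = (-512 - 28166) + (-2 - 180/62) = -28678 + (-2 - 180*1/62) = -28678 + (-2 - 90/31) = -28678 - 152/31 = -889170/31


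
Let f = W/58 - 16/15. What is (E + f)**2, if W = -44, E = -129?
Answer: 3238634281/189225 ≈ 17115.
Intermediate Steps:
f = -794/435 (f = -44/58 - 16/15 = -44*1/58 - 16*1/15 = -22/29 - 16/15 = -794/435 ≈ -1.8253)
(E + f)**2 = (-129 - 794/435)**2 = (-56909/435)**2 = 3238634281/189225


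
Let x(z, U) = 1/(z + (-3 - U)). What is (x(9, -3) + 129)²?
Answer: 1350244/81 ≈ 16670.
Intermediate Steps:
x(z, U) = 1/(-3 + z - U)
(x(9, -3) + 129)² = (1/(-3 + 9 - 1*(-3)) + 129)² = (1/(-3 + 9 + 3) + 129)² = (1/9 + 129)² = (⅑ + 129)² = (1162/9)² = 1350244/81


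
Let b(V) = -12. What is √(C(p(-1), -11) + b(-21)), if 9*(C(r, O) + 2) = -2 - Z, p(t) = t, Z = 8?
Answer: 2*I*√34/3 ≈ 3.8873*I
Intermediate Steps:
C(r, O) = -28/9 (C(r, O) = -2 + (-2 - 1*8)/9 = -2 + (-2 - 8)/9 = -2 + (⅑)*(-10) = -2 - 10/9 = -28/9)
√(C(p(-1), -11) + b(-21)) = √(-28/9 - 12) = √(-136/9) = 2*I*√34/3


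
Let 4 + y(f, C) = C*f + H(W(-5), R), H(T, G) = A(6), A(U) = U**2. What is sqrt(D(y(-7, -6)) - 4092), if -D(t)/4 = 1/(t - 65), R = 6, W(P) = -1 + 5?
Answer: 4*I*sqrt(2302)/3 ≈ 63.972*I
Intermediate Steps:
W(P) = 4
H(T, G) = 36 (H(T, G) = 6**2 = 36)
y(f, C) = 32 + C*f (y(f, C) = -4 + (C*f + 36) = -4 + (36 + C*f) = 32 + C*f)
D(t) = -4/(-65 + t) (D(t) = -4/(t - 65) = -4/(-65 + t))
sqrt(D(y(-7, -6)) - 4092) = sqrt(-4/(-65 + (32 - 6*(-7))) - 4092) = sqrt(-4/(-65 + (32 + 42)) - 4092) = sqrt(-4/(-65 + 74) - 4092) = sqrt(-4/9 - 4092) = sqrt(-36832/9) = 4*I*sqrt(2302)/3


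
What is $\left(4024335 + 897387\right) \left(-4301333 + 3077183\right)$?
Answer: $-6024925986300$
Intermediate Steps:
$\left(4024335 + 897387\right) \left(-4301333 + 3077183\right) = 4921722 \left(-1224150\right) = -6024925986300$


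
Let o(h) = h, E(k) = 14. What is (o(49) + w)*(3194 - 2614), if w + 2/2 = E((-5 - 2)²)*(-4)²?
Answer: 157760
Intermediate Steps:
w = 223 (w = -1 + 14*(-4)² = -1 + 14*16 = -1 + 224 = 223)
(o(49) + w)*(3194 - 2614) = (49 + 223)*(3194 - 2614) = 272*580 = 157760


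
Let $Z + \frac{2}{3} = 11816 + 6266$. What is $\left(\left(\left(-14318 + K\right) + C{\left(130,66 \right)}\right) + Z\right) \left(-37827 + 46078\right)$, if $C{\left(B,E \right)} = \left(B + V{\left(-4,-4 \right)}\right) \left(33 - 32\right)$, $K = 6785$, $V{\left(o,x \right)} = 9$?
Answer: $\frac{264543562}{3} \approx 8.8181 \cdot 10^{7}$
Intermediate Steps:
$Z = \frac{54244}{3}$ ($Z = - \frac{2}{3} + \left(11816 + 6266\right) = - \frac{2}{3} + 18082 = \frac{54244}{3} \approx 18081.0$)
$C{\left(B,E \right)} = 9 + B$ ($C{\left(B,E \right)} = \left(B + 9\right) \left(33 - 32\right) = \left(9 + B\right) 1 = 9 + B$)
$\left(\left(\left(-14318 + K\right) + C{\left(130,66 \right)}\right) + Z\right) \left(-37827 + 46078\right) = \left(\left(\left(-14318 + 6785\right) + \left(9 + 130\right)\right) + \frac{54244}{3}\right) \left(-37827 + 46078\right) = \left(\left(-7533 + 139\right) + \frac{54244}{3}\right) 8251 = \left(-7394 + \frac{54244}{3}\right) 8251 = \frac{32062}{3} \cdot 8251 = \frac{264543562}{3}$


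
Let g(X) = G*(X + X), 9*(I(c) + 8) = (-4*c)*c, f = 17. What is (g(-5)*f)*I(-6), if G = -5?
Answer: -20400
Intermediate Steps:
I(c) = -8 - 4*c**2/9 (I(c) = -8 + ((-4*c)*c)/9 = -8 + (-4*c**2)/9 = -8 - 4*c**2/9)
g(X) = -10*X (g(X) = -5*(X + X) = -10*X)
(g(-5)*f)*I(-6) = (-10*(-5)*17)*(-8 - 4/9*(-6)**2) = (50*17)*(-8 - 4/9*36) = 850*(-8 - 16) = 850*(-24) = -20400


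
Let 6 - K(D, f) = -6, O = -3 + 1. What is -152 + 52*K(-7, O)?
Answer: 472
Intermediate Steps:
O = -2
K(D, f) = 12 (K(D, f) = 6 - 1*(-6) = 6 + 6 = 12)
-152 + 52*K(-7, O) = -152 + 52*12 = -152 + 624 = 472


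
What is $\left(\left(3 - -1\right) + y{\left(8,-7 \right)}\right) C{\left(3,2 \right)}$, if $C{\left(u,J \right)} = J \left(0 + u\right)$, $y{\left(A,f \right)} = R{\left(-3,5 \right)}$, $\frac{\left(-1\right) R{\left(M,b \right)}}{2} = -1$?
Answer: $36$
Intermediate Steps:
$R{\left(M,b \right)} = 2$ ($R{\left(M,b \right)} = \left(-2\right) \left(-1\right) = 2$)
$y{\left(A,f \right)} = 2$
$C{\left(u,J \right)} = J u$
$\left(\left(3 - -1\right) + y{\left(8,-7 \right)}\right) C{\left(3,2 \right)} = \left(\left(3 - -1\right) + 2\right) 2 \cdot 3 = \left(\left(3 + 1\right) + 2\right) 6 = \left(4 + 2\right) 6 = 6 \cdot 6 = 36$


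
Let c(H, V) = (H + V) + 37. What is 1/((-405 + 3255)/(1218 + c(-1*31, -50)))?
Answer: 587/1425 ≈ 0.41193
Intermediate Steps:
c(H, V) = 37 + H + V
1/((-405 + 3255)/(1218 + c(-1*31, -50))) = 1/((-405 + 3255)/(1218 + (37 - 1*31 - 50))) = 1/(2850/(1218 + (37 - 31 - 50))) = 1/(2850/(1218 - 44)) = 1/(2850/1174) = 1/(2850*(1/1174)) = 1/(1425/587) = 587/1425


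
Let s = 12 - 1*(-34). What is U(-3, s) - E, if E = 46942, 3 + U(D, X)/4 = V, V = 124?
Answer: -46458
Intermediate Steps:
s = 46 (s = 12 + 34 = 46)
U(D, X) = 484 (U(D, X) = -12 + 4*124 = -12 + 496 = 484)
U(-3, s) - E = 484 - 1*46942 = 484 - 46942 = -46458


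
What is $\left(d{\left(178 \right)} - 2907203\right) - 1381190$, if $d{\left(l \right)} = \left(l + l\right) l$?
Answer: $-4225025$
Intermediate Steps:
$d{\left(l \right)} = 2 l^{2}$ ($d{\left(l \right)} = 2 l l = 2 l^{2}$)
$\left(d{\left(178 \right)} - 2907203\right) - 1381190 = \left(2 \cdot 178^{2} - 2907203\right) - 1381190 = \left(2 \cdot 31684 - 2907203\right) - 1381190 = \left(63368 - 2907203\right) - 1381190 = -2843835 - 1381190 = -4225025$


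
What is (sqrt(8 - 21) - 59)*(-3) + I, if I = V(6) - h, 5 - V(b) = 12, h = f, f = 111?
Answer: 59 - 3*I*sqrt(13) ≈ 59.0 - 10.817*I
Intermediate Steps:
h = 111
V(b) = -7 (V(b) = 5 - 1*12 = 5 - 12 = -7)
I = -118 (I = -7 - 1*111 = -7 - 111 = -118)
(sqrt(8 - 21) - 59)*(-3) + I = (sqrt(8 - 21) - 59)*(-3) - 118 = (sqrt(-13) - 59)*(-3) - 118 = (I*sqrt(13) - 59)*(-3) - 118 = (-59 + I*sqrt(13))*(-3) - 118 = (177 - 3*I*sqrt(13)) - 118 = 59 - 3*I*sqrt(13)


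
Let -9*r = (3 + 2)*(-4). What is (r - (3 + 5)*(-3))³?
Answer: 13144256/729 ≈ 18031.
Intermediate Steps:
r = 20/9 (r = -(3 + 2)*(-4)/9 = -5*(-4)/9 = -⅑*(-20) = 20/9 ≈ 2.2222)
(r - (3 + 5)*(-3))³ = (20/9 - (3 + 5)*(-3))³ = (20/9 - 8*(-3))³ = (20/9 - 1*(-24))³ = (20/9 + 24)³ = (236/9)³ = 13144256/729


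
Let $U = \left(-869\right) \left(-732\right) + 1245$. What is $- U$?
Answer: $-637353$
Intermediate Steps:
$U = 637353$ ($U = 636108 + 1245 = 637353$)
$- U = \left(-1\right) 637353 = -637353$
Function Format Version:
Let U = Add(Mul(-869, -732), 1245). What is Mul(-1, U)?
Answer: -637353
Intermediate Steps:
U = 637353 (U = Add(636108, 1245) = 637353)
Mul(-1, U) = Mul(-1, 637353) = -637353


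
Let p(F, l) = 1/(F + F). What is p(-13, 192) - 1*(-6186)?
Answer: 160835/26 ≈ 6186.0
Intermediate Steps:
p(F, l) = 1/(2*F)
p(-13, 192) - 1*(-6186) = (½)/(-13) - 1*(-6186) = (½)*(-1/13) + 6186 = -1/26 + 6186 = 160835/26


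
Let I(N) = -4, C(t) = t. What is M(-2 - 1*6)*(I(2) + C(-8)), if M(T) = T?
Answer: 96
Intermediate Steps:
M(-2 - 1*6)*(I(2) + C(-8)) = (-2 - 1*6)*(-4 - 8) = (-2 - 6)*(-12) = -8*(-12) = 96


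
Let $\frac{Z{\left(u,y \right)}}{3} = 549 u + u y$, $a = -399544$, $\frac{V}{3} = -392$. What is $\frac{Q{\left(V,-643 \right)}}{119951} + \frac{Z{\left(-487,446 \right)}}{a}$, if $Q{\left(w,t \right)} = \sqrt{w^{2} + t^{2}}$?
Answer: $\frac{1453695}{399544} + \frac{5 \sqrt{71857}}{119951} \approx 3.6496$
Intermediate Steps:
$V = -1176$ ($V = 3 \left(-392\right) = -1176$)
$Q{\left(w,t \right)} = \sqrt{t^{2} + w^{2}}$
$Z{\left(u,y \right)} = 1647 u + 3 u y$ ($Z{\left(u,y \right)} = 3 \left(549 u + u y\right) = 1647 u + 3 u y$)
$\frac{Q{\left(V,-643 \right)}}{119951} + \frac{Z{\left(-487,446 \right)}}{a} = \frac{\sqrt{\left(-643\right)^{2} + \left(-1176\right)^{2}}}{119951} + \frac{3 \left(-487\right) \left(549 + 446\right)}{-399544} = \sqrt{413449 + 1382976} \cdot \frac{1}{119951} + 3 \left(-487\right) 995 \left(- \frac{1}{399544}\right) = \sqrt{1796425} \cdot \frac{1}{119951} - - \frac{1453695}{399544} = 5 \sqrt{71857} \cdot \frac{1}{119951} + \frac{1453695}{399544} = \frac{5 \sqrt{71857}}{119951} + \frac{1453695}{399544} = \frac{1453695}{399544} + \frac{5 \sqrt{71857}}{119951}$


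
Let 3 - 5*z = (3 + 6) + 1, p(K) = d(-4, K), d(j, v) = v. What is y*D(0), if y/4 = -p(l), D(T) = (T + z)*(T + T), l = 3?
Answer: 0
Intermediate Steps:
p(K) = K
z = -7/5 (z = ⅗ - ((3 + 6) + 1)/5 = ⅗ - (9 + 1)/5 = ⅗ - ⅕*10 = ⅗ - 2 = -7/5 ≈ -1.4000)
D(T) = 2*T*(-7/5 + T) (D(T) = (T - 7/5)*(T + T) = (-7/5 + T)*(2*T) = 2*T*(-7/5 + T))
y = -12 (y = 4*(-1*3) = 4*(-3) = -12)
y*D(0) = -24*0*(-7 + 5*0)/5 = -24*0*(-7 + 0)/5 = -24*0*(-7)/5 = -12*0 = 0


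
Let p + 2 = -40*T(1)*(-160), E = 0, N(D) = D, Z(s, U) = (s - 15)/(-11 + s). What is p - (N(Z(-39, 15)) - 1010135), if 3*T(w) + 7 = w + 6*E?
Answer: 24933298/25 ≈ 9.9733e+5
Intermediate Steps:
Z(s, U) = (-15 + s)/(-11 + s)
T(w) = -7/3 + w/3 (T(w) = -7/3 + (w + 6*0)/3 = -7/3 + (w + 0)/3 = -7/3 + w/3)
p = -12802 (p = -2 - 40*(-7/3 + (⅓)*1)*(-160) = -2 - 40*(-7/3 + ⅓)*(-160) = -2 - 40*(-2)*(-160) = -2 + 80*(-160) = -2 - 12800 = -12802)
p - (N(Z(-39, 15)) - 1010135) = -12802 - ((-15 - 39)/(-11 - 39) - 1010135) = -12802 - (-54/(-50) - 1010135) = -12802 - (-1/50*(-54) - 1010135) = -12802 - (27/25 - 1010135) = -12802 - 1*(-25253348/25) = -12802 + 25253348/25 = 24933298/25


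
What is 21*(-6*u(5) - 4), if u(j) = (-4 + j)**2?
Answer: -210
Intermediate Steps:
21*(-6*u(5) - 4) = 21*(-6*(-4 + 5)**2 - 4) = 21*(-6*1**2 - 4) = 21*(-6*1 - 4) = 21*(-6 - 4) = 21*(-10) = -210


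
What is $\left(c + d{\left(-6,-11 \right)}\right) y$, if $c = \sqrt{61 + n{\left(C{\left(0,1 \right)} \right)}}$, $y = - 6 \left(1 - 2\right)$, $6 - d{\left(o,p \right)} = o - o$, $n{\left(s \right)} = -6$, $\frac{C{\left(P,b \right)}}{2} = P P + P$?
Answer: $36 + 6 \sqrt{55} \approx 80.497$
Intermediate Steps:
$C{\left(P,b \right)} = 2 P + 2 P^{2}$ ($C{\left(P,b \right)} = 2 \left(P P + P\right) = 2 \left(P^{2} + P\right) = 2 \left(P + P^{2}\right) = 2 P + 2 P^{2}$)
$d{\left(o,p \right)} = 6$ ($d{\left(o,p \right)} = 6 - \left(o - o\right) = 6 - 0 = 6 + 0 = 6$)
$y = 6$ ($y = \left(-6\right) \left(-1\right) = 6$)
$c = \sqrt{55}$ ($c = \sqrt{61 - 6} = \sqrt{55} \approx 7.4162$)
$\left(c + d{\left(-6,-11 \right)}\right) y = \left(\sqrt{55} + 6\right) 6 = \left(6 + \sqrt{55}\right) 6 = 36 + 6 \sqrt{55}$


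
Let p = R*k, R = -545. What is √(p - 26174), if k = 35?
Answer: I*√45249 ≈ 212.72*I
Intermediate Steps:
p = -19075 (p = -545*35 = -19075)
√(p - 26174) = √(-19075 - 26174) = √(-45249) = I*√45249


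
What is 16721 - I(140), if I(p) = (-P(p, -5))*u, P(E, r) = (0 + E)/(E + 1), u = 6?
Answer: 786167/47 ≈ 16727.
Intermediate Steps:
P(E, r) = E/(1 + E)
I(p) = -6*p/(1 + p) (I(p) = -p/(1 + p)*6 = -6*p/(1 + p))
16721 - I(140) = 16721 - (-6)*140/(1 + 140) = 16721 - (-6)*140/141 = 16721 - 1*(-280/47) = 16721 + 280/47 = 786167/47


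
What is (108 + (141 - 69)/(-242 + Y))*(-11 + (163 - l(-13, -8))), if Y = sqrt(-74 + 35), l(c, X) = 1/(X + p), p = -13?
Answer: 6717752700/410221 - 76632*I*sqrt(39)/410221 ≈ 16376.0 - 1.1666*I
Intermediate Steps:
l(c, X) = 1/(-13 + X) (l(c, X) = 1/(X - 13) = 1/(-13 + X))
Y = I*sqrt(39) (Y = sqrt(-39) = I*sqrt(39) ≈ 6.245*I)
(108 + (141 - 69)/(-242 + Y))*(-11 + (163 - l(-13, -8))) = (108 + (141 - 69)/(-242 + I*sqrt(39)))*(-11 + (163 - 1/(-13 - 8))) = (108 + 72/(-242 + I*sqrt(39)))*(-11 + (163 - 1/(-21))) = (108 + 72/(-242 + I*sqrt(39)))*(-11 + (163 - 1*(-1/21))) = (108 + 72/(-242 + I*sqrt(39)))*(-11 + (163 + 1/21)) = (108 + 72/(-242 + I*sqrt(39)))*(-11 + 3424/21) = (108 + 72/(-242 + I*sqrt(39)))*(3193/21) = 114948/7 + 76632/(7*(-242 + I*sqrt(39)))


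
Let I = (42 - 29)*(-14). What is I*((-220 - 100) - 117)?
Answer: 79534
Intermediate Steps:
I = -182 (I = 13*(-14) = -182)
I*((-220 - 100) - 117) = -182*((-220 - 100) - 117) = -182*(-320 - 117) = -182*(-437) = 79534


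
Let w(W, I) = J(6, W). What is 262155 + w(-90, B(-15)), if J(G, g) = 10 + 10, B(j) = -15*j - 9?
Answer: 262175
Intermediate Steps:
B(j) = -9 - 15*j
J(G, g) = 20
w(W, I) = 20
262155 + w(-90, B(-15)) = 262155 + 20 = 262175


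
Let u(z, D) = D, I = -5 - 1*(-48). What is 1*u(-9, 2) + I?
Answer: 45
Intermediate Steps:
I = 43 (I = -5 + 48 = 43)
1*u(-9, 2) + I = 1*2 + 43 = 2 + 43 = 45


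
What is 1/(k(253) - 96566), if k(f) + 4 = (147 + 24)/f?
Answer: -253/24432039 ≈ -1.0355e-5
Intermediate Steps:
k(f) = -4 + 171/f (k(f) = -4 + (147 + 24)/f = -4 + 171/f)
1/(k(253) - 96566) = 1/((-4 + 171/253) - 96566) = 1/(-841/253 - 96566) = 1/(-24432039/253) = -253/24432039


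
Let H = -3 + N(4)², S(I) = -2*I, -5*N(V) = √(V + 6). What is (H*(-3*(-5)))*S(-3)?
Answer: -234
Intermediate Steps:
N(V) = -√(6 + V)/5 (N(V) = -√(V + 6)/5 = -√(6 + V)/5)
H = -13/5 (H = -3 + (-√(6 + 4)/5)² = -3 + (-√10/5)² = -3 + ⅖ = -13/5 ≈ -2.6000)
(H*(-3*(-5)))*S(-3) = (-(-39)*(-5)/5)*(-2*(-3)) = -13/5*15*6 = -39*6 = -234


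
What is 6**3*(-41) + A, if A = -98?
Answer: -8954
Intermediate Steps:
6**3*(-41) + A = 6**3*(-41) - 98 = 216*(-41) - 98 = -8856 - 98 = -8954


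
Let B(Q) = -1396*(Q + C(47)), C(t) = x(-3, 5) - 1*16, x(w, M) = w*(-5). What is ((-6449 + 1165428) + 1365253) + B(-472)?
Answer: 3184540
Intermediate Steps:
x(w, M) = -5*w
C(t) = -1 (C(t) = -5*(-3) - 1*16 = 15 - 16 = -1)
B(Q) = 1396 - 1396*Q (B(Q) = -1396*(Q - 1) = -1396*(-1 + Q) = 1396 - 1396*Q)
((-6449 + 1165428) + 1365253) + B(-472) = ((-6449 + 1165428) + 1365253) + (1396 - 1396*(-472)) = (1158979 + 1365253) + (1396 + 658912) = 2524232 + 660308 = 3184540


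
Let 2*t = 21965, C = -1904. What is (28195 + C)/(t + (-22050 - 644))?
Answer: -52582/23423 ≈ -2.2449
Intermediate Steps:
t = 21965/2 (t = (½)*21965 = 21965/2 ≈ 10983.)
(28195 + C)/(t + (-22050 - 644)) = (28195 - 1904)/(21965/2 + (-22050 - 644)) = 26291/(21965/2 - 22694) = 26291/(-23423/2) = 26291*(-2/23423) = -52582/23423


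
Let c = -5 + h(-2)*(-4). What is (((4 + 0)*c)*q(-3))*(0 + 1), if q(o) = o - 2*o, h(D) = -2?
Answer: 36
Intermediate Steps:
q(o) = -o
c = 3 (c = -5 - 2*(-4) = -5 + 8 = 3)
(((4 + 0)*c)*q(-3))*(0 + 1) = (((4 + 0)*3)*(-1*(-3)))*(0 + 1) = ((4*3)*3)*1 = (12*3)*1 = 36*1 = 36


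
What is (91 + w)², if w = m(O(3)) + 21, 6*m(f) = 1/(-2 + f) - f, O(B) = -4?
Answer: 16443025/1296 ≈ 12688.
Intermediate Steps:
m(f) = -f/6 + 1/(6*(-2 + f)) (m(f) = (1/(-2 + f) - f)/6 = -f/6 + 1/(6*(-2 + f)))
w = 779/36 (w = (1 - 1*(-4)² + 2*(-4))/(6*(-2 - 4)) + 21 = (⅙)*(1 - 1*16 - 8)/(-6) + 21 = (⅙)*(-⅙)*(1 - 16 - 8) + 21 = (⅙)*(-⅙)*(-23) + 21 = 23/36 + 21 = 779/36 ≈ 21.639)
(91 + w)² = (91 + 779/36)² = (4055/36)² = 16443025/1296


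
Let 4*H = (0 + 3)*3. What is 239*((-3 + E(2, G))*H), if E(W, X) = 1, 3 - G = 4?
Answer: -2151/2 ≈ -1075.5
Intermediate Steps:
G = -1 (G = 3 - 1*4 = 3 - 4 = -1)
H = 9/4 (H = ((0 + 3)*3)/4 = (3*3)/4 = (¼)*9 = 9/4 ≈ 2.2500)
239*((-3 + E(2, G))*H) = 239*((-3 + 1)*(9/4)) = 239*(-2*9/4) = 239*(-9/2) = -2151/2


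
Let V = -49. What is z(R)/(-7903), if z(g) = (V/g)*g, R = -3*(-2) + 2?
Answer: 7/1129 ≈ 0.0062002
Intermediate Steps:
R = 8 (R = 6 + 2 = 8)
z(g) = -49 (z(g) = (-49/g)*g = -49)
z(R)/(-7903) = -49/(-7903) = -49*(-1/7903) = 7/1129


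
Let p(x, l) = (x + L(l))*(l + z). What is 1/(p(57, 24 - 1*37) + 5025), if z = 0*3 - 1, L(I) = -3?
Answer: 1/4269 ≈ 0.00023425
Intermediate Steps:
z = -1 (z = 0 - 1 = -1)
p(x, l) = (-1 + l)*(-3 + x) (p(x, l) = (x - 3)*(l - 1) = (-3 + x)*(-1 + l) = (-1 + l)*(-3 + x))
1/(p(57, 24 - 1*37) + 5025) = 1/((3 - 1*57 - 3*(24 - 1*37) + (24 - 1*37)*57) + 5025) = 1/((3 - 57 - 3*(24 - 37) + (24 - 37)*57) + 5025) = 1/((3 - 57 - 3*(-13) - 13*57) + 5025) = 1/((3 - 57 + 39 - 741) + 5025) = 1/(-756 + 5025) = 1/4269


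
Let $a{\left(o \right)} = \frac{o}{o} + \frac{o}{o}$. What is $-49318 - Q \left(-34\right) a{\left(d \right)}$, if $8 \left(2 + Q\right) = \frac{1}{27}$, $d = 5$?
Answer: $- \frac{2670499}{54} \approx -49454.0$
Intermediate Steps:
$a{\left(o \right)} = 2$ ($a{\left(o \right)} = 1 + 1 = 2$)
$Q = - \frac{431}{216}$ ($Q = -2 + \frac{1}{8 \cdot 27} = -2 + \frac{1}{8} \cdot \frac{1}{27} = -2 + \frac{1}{216} = - \frac{431}{216} \approx -1.9954$)
$-49318 - Q \left(-34\right) a{\left(d \right)} = -49318 - \left(- \frac{431}{216}\right) \left(-34\right) 2 = -49318 - \frac{7327}{108} \cdot 2 = -49318 - \frac{7327}{54} = - \frac{2670499}{54}$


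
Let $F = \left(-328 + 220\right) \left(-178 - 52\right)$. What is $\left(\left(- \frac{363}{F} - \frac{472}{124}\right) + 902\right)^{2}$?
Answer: $\frac{53150798295395761}{65884622400} \approx 8.0673 \cdot 10^{5}$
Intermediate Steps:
$F = 24840$ ($F = \left(-108\right) \left(-230\right) = 24840$)
$\left(\left(- \frac{363}{F} - \frac{472}{124}\right) + 902\right)^{2} = \left(\left(- \frac{363}{24840} - \frac{472}{124}\right) + 902\right)^{2} = \left(\left(\left(-363\right) \frac{1}{24840} - \frac{118}{31}\right) + 902\right)^{2} = \left(\left(- \frac{121}{8280} - \frac{118}{31}\right) + 902\right)^{2} = \left(- \frac{980791}{256680} + 902\right)^{2} = \left(\frac{230544569}{256680}\right)^{2} = \frac{53150798295395761}{65884622400}$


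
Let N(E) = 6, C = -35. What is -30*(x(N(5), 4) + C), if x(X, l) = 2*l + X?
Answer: 630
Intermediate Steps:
x(X, l) = X + 2*l
-30*(x(N(5), 4) + C) = -30*((6 + 2*4) - 35) = -30*((6 + 8) - 35) = -30*(14 - 35) = -30*(-21) = 630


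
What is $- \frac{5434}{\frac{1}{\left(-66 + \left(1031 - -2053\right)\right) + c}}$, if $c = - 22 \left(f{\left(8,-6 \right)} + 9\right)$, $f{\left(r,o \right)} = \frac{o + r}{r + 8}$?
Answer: $- \frac{30617873}{2} \approx -1.5309 \cdot 10^{7}$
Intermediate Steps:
$f{\left(r,o \right)} = \frac{o + r}{8 + r}$
$c = - \frac{803}{4}$ ($c = - 22 \left(\frac{-6 + 8}{8 + 8} + 9\right) = - 22 \left(\frac{1}{16} \cdot 2 + 9\right) = - 22 \left(\frac{1}{8} + 9\right) = \left(-22\right) \frac{73}{8} = - \frac{803}{4} \approx -200.75$)
$- \frac{5434}{\frac{1}{\left(-66 + \left(1031 - -2053\right)\right) + c}} = - \frac{5434}{\frac{1}{\left(-66 + \left(1031 - -2053\right)\right) - \frac{803}{4}}} = - \frac{5434}{\frac{1}{\left(-66 + \left(1031 + 2053\right)\right) - \frac{803}{4}}} = - \frac{5434}{\frac{1}{\left(-66 + 3084\right) - \frac{803}{4}}} = - \frac{5434}{\frac{1}{3018 - \frac{803}{4}}} = - \frac{5434}{\frac{1}{\frac{11269}{4}}} = - \frac{5434}{\frac{4}{11269}} = \left(-5434\right) \frac{11269}{4} = - \frac{30617873}{2}$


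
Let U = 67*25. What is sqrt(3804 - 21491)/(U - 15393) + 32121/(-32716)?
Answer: -32121/32716 - I*sqrt(17687)/13718 ≈ -0.98181 - 0.0096947*I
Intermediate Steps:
U = 1675
sqrt(3804 - 21491)/(U - 15393) + 32121/(-32716) = sqrt(3804 - 21491)/(1675 - 15393) + 32121/(-32716) = sqrt(-17687)/(-13718) + 32121*(-1/32716) = (I*sqrt(17687))*(-1/13718) - 32121/32716 = -I*sqrt(17687)/13718 - 32121/32716 = -32121/32716 - I*sqrt(17687)/13718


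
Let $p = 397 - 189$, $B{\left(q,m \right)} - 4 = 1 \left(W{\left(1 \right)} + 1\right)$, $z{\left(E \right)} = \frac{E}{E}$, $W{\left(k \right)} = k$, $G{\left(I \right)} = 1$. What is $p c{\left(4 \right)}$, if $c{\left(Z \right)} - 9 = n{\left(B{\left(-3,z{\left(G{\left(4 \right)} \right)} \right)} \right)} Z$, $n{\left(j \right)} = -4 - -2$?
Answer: $208$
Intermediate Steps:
$z{\left(E \right)} = 1$
$B{\left(q,m \right)} = 6$ ($B{\left(q,m \right)} = 4 + 1 \left(1 + 1\right) = 4 + 1 \cdot 2 = 4 + 2 = 6$)
$n{\left(j \right)} = -2$ ($n{\left(j \right)} = -4 + 2 = -2$)
$c{\left(Z \right)} = 9 - 2 Z$
$p = 208$
$p c{\left(4 \right)} = 208 \left(9 - 8\right) = 208 \cdot 1 = 208$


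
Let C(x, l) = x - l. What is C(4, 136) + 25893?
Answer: 25761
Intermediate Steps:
C(4, 136) + 25893 = (4 - 1*136) + 25893 = (4 - 136) + 25893 = -132 + 25893 = 25761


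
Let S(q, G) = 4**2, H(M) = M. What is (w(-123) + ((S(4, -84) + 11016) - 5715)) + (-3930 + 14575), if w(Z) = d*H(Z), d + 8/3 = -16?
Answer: 18258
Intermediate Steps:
d = -56/3 (d = -8/3 - 16 = -56/3 ≈ -18.667)
S(q, G) = 16
w(Z) = -56*Z/3
(w(-123) + ((S(4, -84) + 11016) - 5715)) + (-3930 + 14575) = (-56/3*(-123) + ((16 + 11016) - 5715)) + (-3930 + 14575) = (2296 + (11032 - 5715)) + 10645 = (2296 + 5317) + 10645 = 7613 + 10645 = 18258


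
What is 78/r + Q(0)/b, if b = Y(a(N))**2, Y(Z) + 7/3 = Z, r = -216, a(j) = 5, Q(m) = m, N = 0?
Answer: -13/36 ≈ -0.36111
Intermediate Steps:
Y(Z) = -7/3 + Z
b = 64/9 (b = (-7/3 + 5)**2 = (8/3)**2 = 64/9 ≈ 7.1111)
78/r + Q(0)/b = 78/(-216) + 0/(64/9) = 78*(-1/216) + 0*(9/64) = -13/36 + 0 = -13/36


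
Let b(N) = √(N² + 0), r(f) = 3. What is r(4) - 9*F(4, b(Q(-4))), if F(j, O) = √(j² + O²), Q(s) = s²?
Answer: 3 - 36*√17 ≈ -145.43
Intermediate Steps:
b(N) = √(N²)
F(j, O) = √(O² + j²)
r(4) - 9*F(4, b(Q(-4))) = 3 - 9*√((√(((-4)²)²))² + 4²) = 3 - 9*√((√(16²))² + 16) = 3 - 9*√((√256)² + 16) = 3 - 9*√(16² + 16) = 3 - 9*√(256 + 16) = 3 - 36*√17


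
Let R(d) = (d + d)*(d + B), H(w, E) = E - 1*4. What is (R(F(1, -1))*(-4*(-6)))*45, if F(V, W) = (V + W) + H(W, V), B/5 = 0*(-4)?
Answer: 19440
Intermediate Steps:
H(w, E) = -4 + E (H(w, E) = E - 4 = -4 + E)
B = 0 (B = 5*(0*(-4)) = 5*0 = 0)
F(V, W) = -4 + W + 2*V (F(V, W) = (V + W) + (-4 + V) = -4 + W + 2*V)
R(d) = 2*d² (R(d) = (d + d)*(d + 0) = (2*d)*d = 2*d²)
(R(F(1, -1))*(-4*(-6)))*45 = ((2*(-4 - 1 + 2*1)²)*(-4*(-6)))*45 = ((2*(-4 - 1 + 2)²)*24)*45 = ((2*(-3)²)*24)*45 = ((2*9)*24)*45 = (18*24)*45 = 432*45 = 19440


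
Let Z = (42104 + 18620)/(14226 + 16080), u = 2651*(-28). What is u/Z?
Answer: -562388442/15181 ≈ -37046.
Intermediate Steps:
u = -74228
Z = 30362/15153 (Z = 60724/30306 = 60724*(1/30306) = 30362/15153 ≈ 2.0037)
u/Z = -74228/30362/15153 = -74228*15153/30362 = -562388442/15181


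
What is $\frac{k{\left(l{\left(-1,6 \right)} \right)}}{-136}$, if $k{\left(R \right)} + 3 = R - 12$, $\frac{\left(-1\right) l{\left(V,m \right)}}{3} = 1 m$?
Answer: $\frac{33}{136} \approx 0.24265$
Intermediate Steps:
$l{\left(V,m \right)} = - 3 m$ ($l{\left(V,m \right)} = - 3 \cdot 1 m = - 3 m$)
$k{\left(R \right)} = -15 + R$ ($k{\left(R \right)} = -3 + \left(R - 12\right) = -3 + \left(-12 + R\right) = -15 + R$)
$\frac{k{\left(l{\left(-1,6 \right)} \right)}}{-136} = \frac{-15 - 18}{-136} = \left(-15 - 18\right) \left(- \frac{1}{136}\right) = \left(-33\right) \left(- \frac{1}{136}\right) = \frac{33}{136}$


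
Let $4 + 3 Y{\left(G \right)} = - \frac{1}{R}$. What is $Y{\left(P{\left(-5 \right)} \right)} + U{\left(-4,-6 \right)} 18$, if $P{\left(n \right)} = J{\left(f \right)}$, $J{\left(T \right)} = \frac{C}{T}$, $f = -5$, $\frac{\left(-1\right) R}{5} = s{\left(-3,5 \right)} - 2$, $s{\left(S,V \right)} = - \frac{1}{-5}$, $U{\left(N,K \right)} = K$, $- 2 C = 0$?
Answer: $- \frac{2953}{27} \approx -109.37$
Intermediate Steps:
$C = 0$ ($C = \left(- \frac{1}{2}\right) 0 = 0$)
$s{\left(S,V \right)} = \frac{1}{5}$ ($s{\left(S,V \right)} = \left(-1\right) \left(- \frac{1}{5}\right) = \frac{1}{5}$)
$R = 9$ ($R = - 5 \left(\frac{1}{5} - 2\right) = \left(-5\right) \left(- \frac{9}{5}\right) = 9$)
$J{\left(T \right)} = 0$ ($J{\left(T \right)} = \frac{0}{T} = 0$)
$P{\left(n \right)} = 0$
$Y{\left(G \right)} = - \frac{37}{27}$ ($Y{\left(G \right)} = - \frac{4}{3} + \frac{\left(-1\right) \frac{1}{9}}{3} = - \frac{4}{3} + \frac{1}{3} \left(- \frac{1}{9}\right) = - \frac{4}{3} - \frac{1}{27} = - \frac{37}{27}$)
$Y{\left(P{\left(-5 \right)} \right)} + U{\left(-4,-6 \right)} 18 = - \frac{37}{27} - 108 = - \frac{2953}{27}$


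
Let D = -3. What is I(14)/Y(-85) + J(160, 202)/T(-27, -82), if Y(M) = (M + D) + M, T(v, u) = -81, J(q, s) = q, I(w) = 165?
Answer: -41045/14013 ≈ -2.9291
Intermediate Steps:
Y(M) = -3 + 2*M (Y(M) = (M - 3) + M = (-3 + M) + M = -3 + 2*M)
I(14)/Y(-85) + J(160, 202)/T(-27, -82) = 165/(-3 + 2*(-85)) + 160/(-81) = 165/(-3 - 170) + 160*(-1/81) = 165/(-173) - 160/81 = 165*(-1/173) - 160/81 = -165/173 - 160/81 = -41045/14013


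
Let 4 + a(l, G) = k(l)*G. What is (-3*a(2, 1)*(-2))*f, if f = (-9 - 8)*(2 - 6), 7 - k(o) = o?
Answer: 408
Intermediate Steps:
k(o) = 7 - o
f = 68 (f = -17*(-4) = 68)
a(l, G) = -4 + G*(7 - l) (a(l, G) = -4 + (7 - l)*G = -4 + G*(7 - l))
(-3*a(2, 1)*(-2))*f = (-3*(-4 - 1*1*(-7 + 2))*(-2))*68 = (-3*(-4 - 1*1*(-5))*(-2))*68 = (-3*(-4 + 5)*(-2))*68 = (-3*1*(-2))*68 = -3*(-2)*68 = 6*68 = 408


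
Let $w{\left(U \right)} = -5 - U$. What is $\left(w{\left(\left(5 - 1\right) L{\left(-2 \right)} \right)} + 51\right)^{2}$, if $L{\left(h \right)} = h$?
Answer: $2916$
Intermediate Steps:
$\left(w{\left(\left(5 - 1\right) L{\left(-2 \right)} \right)} + 51\right)^{2} = \left(\left(-5 - \left(5 - 1\right) \left(-2\right)\right) + 51\right)^{2} = \left(\left(-5 - 4 \left(-2\right)\right) + 51\right)^{2} = \left(\left(-5 - -8\right) + 51\right)^{2} = \left(\left(-5 + 8\right) + 51\right)^{2} = \left(3 + 51\right)^{2} = 54^{2} = 2916$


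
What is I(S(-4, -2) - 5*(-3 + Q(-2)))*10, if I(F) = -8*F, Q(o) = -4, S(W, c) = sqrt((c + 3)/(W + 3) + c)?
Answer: -2800 - 80*I*sqrt(3) ≈ -2800.0 - 138.56*I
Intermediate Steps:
S(W, c) = sqrt(c + (3 + c)/(3 + W)) (S(W, c) = sqrt((3 + c)/(3 + W) + c) = sqrt(c + (3 + c)/(3 + W)))
I(S(-4, -2) - 5*(-3 + Q(-2)))*10 = -8*(sqrt((3 - 2 - 2*(3 - 4))/(3 - 4)) - 5*(-3 - 4))*10 = -8*(sqrt((3 - 2 - 2*(-1))/(-1)) - 5*(-7))*10 = -8*(sqrt(-(3 - 2 + 2)) + 35)*10 = -8*(sqrt(-1*3) + 35)*10 = -8*(sqrt(-3) + 35)*10 = -8*(I*sqrt(3) + 35)*10 = -8*(35 + I*sqrt(3))*10 = (-280 - 8*I*sqrt(3))*10 = -2800 - 80*I*sqrt(3)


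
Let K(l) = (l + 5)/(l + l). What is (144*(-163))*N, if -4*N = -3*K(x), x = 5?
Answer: -17604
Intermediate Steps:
K(l) = (5 + l)/(2*l) (K(l) = (5 + l)/((2*l)) = (5 + l)*(1/(2*l)) = (5 + l)/(2*l))
N = ¾ (N = -(-3)*(½)*(5 + 5)/5/4 = -(-3)*(½)*(⅕)*10/4 = -(-3)/4 = -¼*(-3) = ¾ ≈ 0.75000)
(144*(-163))*N = (144*(-163))*(¾) = -23472*¾ = -17604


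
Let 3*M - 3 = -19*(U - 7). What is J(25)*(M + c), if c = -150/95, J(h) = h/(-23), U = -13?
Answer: -179675/1311 ≈ -137.05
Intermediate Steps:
J(h) = -h/23 (J(h) = h*(-1/23) = -h/23)
c = -30/19 (c = -150*1/95 = -30/19 ≈ -1.5789)
M = 383/3 (M = 1 + (-19*(-13 - 7))/3 = 1 + (-19*(-20))/3 = 1 + (1/3)*380 = 1 + 380/3 = 383/3 ≈ 127.67)
J(25)*(M + c) = (-1/23*25)*(383/3 - 30/19) = -25/23*7187/57 = -179675/1311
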